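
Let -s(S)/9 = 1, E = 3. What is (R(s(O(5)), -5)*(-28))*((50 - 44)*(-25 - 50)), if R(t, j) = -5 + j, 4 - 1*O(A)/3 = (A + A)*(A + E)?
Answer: -126000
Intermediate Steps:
O(A) = 12 - 6*A*(3 + A) (O(A) = 12 - 3*(A + A)*(A + 3) = 12 - 3*2*A*(3 + A) = 12 - 6*A*(3 + A))
s(S) = -9 (s(S) = -9*1 = -9)
(R(s(O(5)), -5)*(-28))*((50 - 44)*(-25 - 50)) = ((-5 - 5)*(-28))*((50 - 44)*(-25 - 50)) = (-10*(-28))*(6*(-75)) = 280*(-450) = -126000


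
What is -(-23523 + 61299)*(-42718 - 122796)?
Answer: 6252456864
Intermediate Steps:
-(-23523 + 61299)*(-42718 - 122796) = -37776*(-165514) = -1*(-6252456864) = 6252456864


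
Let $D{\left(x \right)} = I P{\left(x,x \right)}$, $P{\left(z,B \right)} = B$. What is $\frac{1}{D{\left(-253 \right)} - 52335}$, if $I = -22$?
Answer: $- \frac{1}{46769} \approx -2.1382 \cdot 10^{-5}$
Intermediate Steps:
$D{\left(x \right)} = - 22 x$
$\frac{1}{D{\left(-253 \right)} - 52335} = \frac{1}{\left(-22\right) \left(-253\right) - 52335} = \frac{1}{5566 - 52335} = \frac{1}{-46769} = - \frac{1}{46769}$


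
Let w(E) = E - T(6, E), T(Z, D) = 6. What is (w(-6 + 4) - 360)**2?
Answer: 135424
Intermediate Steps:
w(E) = -6 + E (w(E) = E - 1*6 = E - 6 = -6 + E)
(w(-6 + 4) - 360)**2 = ((-6 + (-6 + 4)) - 360)**2 = ((-6 - 2) - 360)**2 = (-8 - 360)**2 = (-368)**2 = 135424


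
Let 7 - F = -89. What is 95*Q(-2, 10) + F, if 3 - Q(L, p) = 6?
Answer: -189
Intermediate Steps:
F = 96 (F = 7 - 1*(-89) = 7 + 89 = 96)
Q(L, p) = -3 (Q(L, p) = 3 - 1*6 = 3 - 6 = -3)
95*Q(-2, 10) + F = 95*(-3) + 96 = -285 + 96 = -189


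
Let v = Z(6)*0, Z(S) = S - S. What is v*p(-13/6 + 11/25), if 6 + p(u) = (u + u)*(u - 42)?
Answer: 0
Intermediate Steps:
Z(S) = 0
p(u) = -6 + 2*u*(-42 + u) (p(u) = -6 + (u + u)*(u - 42) = -6 + (2*u)*(-42 + u) = -6 + 2*u*(-42 + u))
v = 0 (v = 0*0 = 0)
v*p(-13/6 + 11/25) = 0*(-6 - 84*(-13/6 + 11/25) + 2*(-13/6 + 11/25)²) = 0*(-6 - 84*(-259/150) + 2*(-259/150)²) = 0*(-6 + 3626/25 + 2*(67081/22500)) = 0*(-6 + 3626/25 + 67081/11250) = 0*(1631281/11250) = 0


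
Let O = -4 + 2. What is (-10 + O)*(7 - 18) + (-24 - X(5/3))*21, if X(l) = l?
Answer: -407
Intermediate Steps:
O = -2
(-10 + O)*(7 - 18) + (-24 - X(5/3))*21 = (-10 - 2)*(7 - 18) + (-24 - 5/3)*21 = -12*(-11) + (-24 - 5/3)*21 = 132 + (-24 - 1*5/3)*21 = 132 + (-24 - 5/3)*21 = 132 - 77/3*21 = 132 - 539 = -407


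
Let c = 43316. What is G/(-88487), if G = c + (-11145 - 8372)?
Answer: -23799/88487 ≈ -0.26895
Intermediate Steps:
G = 23799 (G = 43316 + (-11145 - 8372) = 43316 - 19517 = 23799)
G/(-88487) = 23799/(-88487) = 23799*(-1/88487) = -23799/88487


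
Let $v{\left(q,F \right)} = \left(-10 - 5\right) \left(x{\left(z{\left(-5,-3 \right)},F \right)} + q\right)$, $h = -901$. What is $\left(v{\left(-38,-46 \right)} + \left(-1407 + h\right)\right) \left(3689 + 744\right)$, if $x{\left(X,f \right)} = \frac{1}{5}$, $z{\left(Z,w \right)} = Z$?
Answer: $-7717853$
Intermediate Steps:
$x{\left(X,f \right)} = \frac{1}{5}$
$v{\left(q,F \right)} = -3 - 15 q$ ($v{\left(q,F \right)} = \left(-10 - 5\right) \left(\frac{1}{5} + q\right) = - 15 \left(\frac{1}{5} + q\right) = -3 - 15 q$)
$\left(v{\left(-38,-46 \right)} + \left(-1407 + h\right)\right) \left(3689 + 744\right) = \left(\left(-3 - -570\right) - 2308\right) \left(3689 + 744\right) = \left(\left(-3 + 570\right) - 2308\right) 4433 = \left(567 - 2308\right) 4433 = \left(-1741\right) 4433 = -7717853$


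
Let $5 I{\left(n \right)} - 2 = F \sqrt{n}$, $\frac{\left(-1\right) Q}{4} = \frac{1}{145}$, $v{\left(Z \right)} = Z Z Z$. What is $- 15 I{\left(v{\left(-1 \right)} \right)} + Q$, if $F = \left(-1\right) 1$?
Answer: $- \frac{874}{145} + 3 i \approx -6.0276 + 3.0 i$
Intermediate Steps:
$F = -1$
$v{\left(Z \right)} = Z^{3}$ ($v{\left(Z \right)} = Z^{2} Z = Z^{3}$)
$Q = - \frac{4}{145} \approx -0.027586$
$I{\left(n \right)} = \frac{2}{5} - \frac{\sqrt{n}}{5}$ ($I{\left(n \right)} = \frac{2}{5} + \frac{\left(-1\right) \sqrt{n}}{5} = \frac{2}{5} - \frac{\sqrt{n}}{5}$)
$- 15 I{\left(v{\left(-1 \right)} \right)} + Q = - 15 \left(\frac{2}{5} - \frac{\sqrt{\left(-1\right)^{3}}}{5}\right) - \frac{4}{145} = - 15 \left(\frac{2}{5} - \frac{\sqrt{-1}}{5}\right) - \frac{4}{145} = - 15 \left(\frac{2}{5} - \frac{i}{5}\right) - \frac{4}{145} = \left(-6 + 3 i\right) - \frac{4}{145} = - \frac{874}{145} + 3 i$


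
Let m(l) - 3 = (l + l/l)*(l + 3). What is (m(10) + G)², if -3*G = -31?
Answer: 219961/9 ≈ 24440.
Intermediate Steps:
G = 31/3 (G = -⅓*(-31) = 31/3 ≈ 10.333)
m(l) = 3 + (1 + l)*(3 + l) (m(l) = 3 + (l + l/l)*(l + 3) = 3 + (l + 1)*(3 + l) = 3 + (1 + l)*(3 + l))
(m(10) + G)² = ((6 + 10² + 4*10) + 31/3)² = ((6 + 100 + 40) + 31/3)² = (146 + 31/3)² = (469/3)² = 219961/9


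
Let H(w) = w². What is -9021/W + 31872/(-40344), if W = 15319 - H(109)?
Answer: -6576655/1926426 ≈ -3.4139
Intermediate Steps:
W = 3438 (W = 15319 - 1*109² = 15319 - 1*11881 = 15319 - 11881 = 3438)
-9021/W + 31872/(-40344) = -9021/3438 + 31872/(-40344) = -9021*1/3438 + 31872*(-1/40344) = -3007/1146 - 1328/1681 = -6576655/1926426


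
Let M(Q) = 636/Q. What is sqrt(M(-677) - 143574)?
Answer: 3*I*sqrt(7311617602)/677 ≈ 378.91*I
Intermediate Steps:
sqrt(M(-677) - 143574) = sqrt(636/(-677) - 143574) = sqrt(636*(-1/677) - 143574) = sqrt(-636/677 - 143574) = sqrt(-97200234/677) = 3*I*sqrt(7311617602)/677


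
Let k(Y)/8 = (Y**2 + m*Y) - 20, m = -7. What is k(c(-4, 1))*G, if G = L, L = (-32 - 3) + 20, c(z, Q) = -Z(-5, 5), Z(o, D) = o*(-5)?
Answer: -93600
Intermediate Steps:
Z(o, D) = -5*o
c(z, Q) = -25 (c(z, Q) = -(-5)*(-5) = -1*25 = -25)
L = -15 (L = -35 + 20 = -15)
k(Y) = -160 - 56*Y + 8*Y**2 (k(Y) = 8*((Y**2 - 7*Y) - 20) = 8*(-20 + Y**2 - 7*Y) = -160 - 56*Y + 8*Y**2)
G = -15
k(c(-4, 1))*G = (-160 - 56*(-25) + 8*(-25)**2)*(-15) = (-160 + 1400 + 8*625)*(-15) = (-160 + 1400 + 5000)*(-15) = 6240*(-15) = -93600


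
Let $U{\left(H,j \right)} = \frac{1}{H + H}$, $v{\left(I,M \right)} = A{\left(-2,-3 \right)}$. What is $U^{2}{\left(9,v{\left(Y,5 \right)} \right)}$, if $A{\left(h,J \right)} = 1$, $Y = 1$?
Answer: $\frac{1}{324} \approx 0.0030864$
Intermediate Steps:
$v{\left(I,M \right)} = 1$
$U{\left(H,j \right)} = \frac{1}{2 H}$
$U^{2}{\left(9,v{\left(Y,5 \right)} \right)} = \left(\frac{1}{2 \cdot 9}\right)^{2} = \left(\frac{1}{2} \cdot \frac{1}{9}\right)^{2} = \left(\frac{1}{18}\right)^{2} = \frac{1}{324}$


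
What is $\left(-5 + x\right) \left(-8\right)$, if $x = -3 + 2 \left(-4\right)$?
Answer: $128$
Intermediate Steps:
$x = -11$ ($x = -3 - 8 = -11$)
$\left(-5 + x\right) \left(-8\right) = \left(-5 - 11\right) \left(-8\right) = \left(-16\right) \left(-8\right) = 128$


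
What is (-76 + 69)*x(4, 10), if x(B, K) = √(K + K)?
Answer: -14*√5 ≈ -31.305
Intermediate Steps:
x(B, K) = √2*√K (x(B, K) = √(2*K) = √2*√K)
(-76 + 69)*x(4, 10) = (-76 + 69)*(√2*√10) = -14*√5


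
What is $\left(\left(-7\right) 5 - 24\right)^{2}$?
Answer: $3481$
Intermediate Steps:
$\left(\left(-7\right) 5 - 24\right)^{2} = \left(-35 - 24\right)^{2} = \left(-59\right)^{2} = 3481$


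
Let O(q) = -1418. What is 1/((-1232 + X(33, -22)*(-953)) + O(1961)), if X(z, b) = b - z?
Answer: 1/49765 ≈ 2.0094e-5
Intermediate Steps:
1/((-1232 + X(33, -22)*(-953)) + O(1961)) = 1/((-1232 + (-22 - 1*33)*(-953)) - 1418) = 1/((-1232 + (-22 - 33)*(-953)) - 1418) = 1/((-1232 - 55*(-953)) - 1418) = 1/((-1232 + 52415) - 1418) = 1/(51183 - 1418) = 1/49765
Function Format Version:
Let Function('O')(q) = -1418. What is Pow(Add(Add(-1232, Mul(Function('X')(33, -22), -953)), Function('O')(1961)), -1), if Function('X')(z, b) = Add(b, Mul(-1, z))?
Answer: Rational(1, 49765) ≈ 2.0094e-5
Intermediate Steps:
Pow(Add(Add(-1232, Mul(Function('X')(33, -22), -953)), Function('O')(1961)), -1) = Pow(Add(Add(-1232, Mul(Add(-22, Mul(-1, 33)), -953)), -1418), -1) = Pow(Add(Add(-1232, Mul(Add(-22, -33), -953)), -1418), -1) = Pow(Add(Add(-1232, Mul(-55, -953)), -1418), -1) = Pow(Add(Add(-1232, 52415), -1418), -1) = Pow(Add(51183, -1418), -1) = Pow(49765, -1) = Rational(1, 49765)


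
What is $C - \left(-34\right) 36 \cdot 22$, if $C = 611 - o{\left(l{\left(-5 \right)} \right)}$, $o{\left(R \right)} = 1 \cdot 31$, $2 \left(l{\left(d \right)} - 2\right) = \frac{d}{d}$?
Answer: $27508$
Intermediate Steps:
$l{\left(d \right)} = \frac{5}{2}$ ($l{\left(d \right)} = 2 + \frac{d \frac{1}{d}}{2} = 2 + \frac{1}{2} \cdot 1 = 2 + \frac{1}{2} = \frac{5}{2}$)
$o{\left(R \right)} = 31$
$C = 580$ ($C = 611 - 31 = 580$)
$C - \left(-34\right) 36 \cdot 22 = 580 - \left(-34\right) 36 \cdot 22 = 580 - \left(-1224\right) 22 = 580 - -26928 = 580 + 26928 = 27508$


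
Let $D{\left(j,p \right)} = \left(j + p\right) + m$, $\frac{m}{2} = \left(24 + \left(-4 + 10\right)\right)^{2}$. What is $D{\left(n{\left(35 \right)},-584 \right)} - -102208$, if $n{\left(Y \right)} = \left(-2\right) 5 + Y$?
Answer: $103449$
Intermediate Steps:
$n{\left(Y \right)} = -10 + Y$
$m = 1800$ ($m = 2 \left(24 + \left(-4 + 10\right)\right)^{2} = 2 \left(24 + 6\right)^{2} = 2 \cdot 30^{2} = 2 \cdot 900 = 1800$)
$D{\left(j,p \right)} = 1800 + j + p$ ($D{\left(j,p \right)} = \left(j + p\right) + 1800 = 1800 + j + p$)
$D{\left(n{\left(35 \right)},-584 \right)} - -102208 = \left(1800 + \left(-10 + 35\right) - 584\right) - -102208 = \left(1800 + 25 - 584\right) + 102208 = 1241 + 102208 = 103449$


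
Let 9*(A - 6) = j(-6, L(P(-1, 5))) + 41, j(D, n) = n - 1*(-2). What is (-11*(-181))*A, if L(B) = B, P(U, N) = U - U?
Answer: 193127/9 ≈ 21459.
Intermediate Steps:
P(U, N) = 0
j(D, n) = 2 + n (j(D, n) = n + 2 = 2 + n)
A = 97/9 (A = 6 + ((2 + 0) + 41)/9 = 6 + (2 + 41)/9 = 6 + (⅑)*43 = 6 + 43/9 = 97/9 ≈ 10.778)
(-11*(-181))*A = -11*(-181)*(97/9) = 1991*(97/9) = 193127/9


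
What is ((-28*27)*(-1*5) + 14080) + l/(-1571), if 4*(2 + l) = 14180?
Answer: 28054517/1571 ≈ 17858.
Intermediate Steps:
l = 3543 (l = -2 + (¼)*14180 = -2 + 3545 = 3543)
((-28*27)*(-1*5) + 14080) + l/(-1571) = ((-28*27)*(-1*5) + 14080) + 3543/(-1571) = (-756*(-5) + 14080) + 3543*(-1/1571) = (3780 + 14080) - 3543/1571 = 17860 - 3543/1571 = 28054517/1571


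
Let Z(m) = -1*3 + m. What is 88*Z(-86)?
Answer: -7832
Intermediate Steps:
Z(m) = -3 + m
88*Z(-86) = 88*(-3 - 86) = 88*(-89) = -7832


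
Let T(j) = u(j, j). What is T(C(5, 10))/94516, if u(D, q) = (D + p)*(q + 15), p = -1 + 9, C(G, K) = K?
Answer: 225/47258 ≈ 0.0047611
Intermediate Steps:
p = 8
u(D, q) = (8 + D)*(15 + q) (u(D, q) = (D + 8)*(q + 15) = (8 + D)*(15 + q))
T(j) = 120 + j**2 + 23*j (T(j) = 120 + 8*j + 15*j + j*j = 120 + 8*j + 15*j + j**2 = 120 + j**2 + 23*j)
T(C(5, 10))/94516 = (120 + 10**2 + 23*10)/94516 = (120 + 100 + 230)*(1/94516) = 450*(1/94516) = 225/47258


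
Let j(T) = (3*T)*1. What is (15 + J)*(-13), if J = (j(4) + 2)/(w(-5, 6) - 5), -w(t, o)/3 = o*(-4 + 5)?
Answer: -4303/23 ≈ -187.09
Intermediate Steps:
w(t, o) = -3*o (w(t, o) = -3*o*(-4 + 5) = -3*o)
j(T) = 3*T
J = -14/23 (J = (3*4 + 2)/(-3*6 - 5) = (12 + 2)/(-18 - 5) = 14/(-23) = 14*(-1/23) = -14/23 ≈ -0.60870)
(15 + J)*(-13) = (15 - 14/23)*(-13) = (331/23)*(-13) = -4303/23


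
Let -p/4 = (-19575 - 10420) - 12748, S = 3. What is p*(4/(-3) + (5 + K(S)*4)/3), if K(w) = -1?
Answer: -170972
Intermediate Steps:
p = 170972 (p = -4*((-19575 - 10420) - 12748) = -4*(-29995 - 12748) = -4*(-42743) = 170972)
p*(4/(-3) + (5 + K(S)*4)/3) = 170972*(4/(-3) + (5 - 1*4)/3) = 170972*(4*(-⅓) + (5 - 4)*(⅓)) = 170972*(-4/3 + 1*(⅓)) = 170972*(-4/3 + ⅓) = 170972*(-1) = -170972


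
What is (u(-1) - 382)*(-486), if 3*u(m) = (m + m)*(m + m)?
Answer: 185004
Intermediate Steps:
u(m) = 4*m²/3 (u(m) = ((m + m)*(m + m))/3 = ((2*m)*(2*m))/3 = (4*m²)/3 = 4*m²/3)
(u(-1) - 382)*(-486) = ((4/3)*(-1)² - 382)*(-486) = ((4/3)*1 - 382)*(-486) = (4/3 - 382)*(-486) = -1142/3*(-486) = 185004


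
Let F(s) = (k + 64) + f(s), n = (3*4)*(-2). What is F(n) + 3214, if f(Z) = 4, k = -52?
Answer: 3230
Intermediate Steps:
n = -24 (n = 12*(-2) = -24)
F(s) = 16 (F(s) = (-52 + 64) + 4 = 12 + 4 = 16)
F(n) + 3214 = 16 + 3214 = 3230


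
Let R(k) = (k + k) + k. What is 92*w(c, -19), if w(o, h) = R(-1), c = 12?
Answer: -276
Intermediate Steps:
R(k) = 3*k (R(k) = 2*k + k = 3*k)
w(o, h) = -3 (w(o, h) = 3*(-1) = -3)
92*w(c, -19) = 92*(-3) = -276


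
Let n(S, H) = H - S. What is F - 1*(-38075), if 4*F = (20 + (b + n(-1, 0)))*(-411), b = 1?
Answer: 71629/2 ≈ 35815.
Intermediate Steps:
F = -4521/2 (F = ((20 + (1 + (0 - 1*(-1))))*(-411))/4 = ((20 + (1 + (0 + 1)))*(-411))/4 = ((20 + (1 + 1))*(-411))/4 = ((20 + 2)*(-411))/4 = (22*(-411))/4 = (¼)*(-9042) = -4521/2 ≈ -2260.5)
F - 1*(-38075) = -4521/2 - 1*(-38075) = -4521/2 + 38075 = 71629/2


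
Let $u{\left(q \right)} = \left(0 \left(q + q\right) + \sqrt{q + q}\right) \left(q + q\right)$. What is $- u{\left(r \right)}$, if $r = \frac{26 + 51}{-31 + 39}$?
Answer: $- \frac{77 \sqrt{77}}{8} \approx -84.459$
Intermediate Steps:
$r = \frac{77}{8} \approx 9.625$
$u{\left(q \right)} = 2 \sqrt{2} q^{\frac{3}{2}}$ ($u{\left(q \right)} = \left(0 \cdot 2 q + \sqrt{2 q}\right) 2 q = \left(0 + \sqrt{2} \sqrt{q}\right) 2 q = \sqrt{2} \sqrt{q} 2 q = 2 \sqrt{2} q^{\frac{3}{2}}$)
$- u{\left(r \right)} = - 2 \sqrt{2} \left(\frac{77}{8}\right)^{\frac{3}{2}} = - 2 \sqrt{2} \frac{77 \sqrt{154}}{32} = - \frac{77 \sqrt{77}}{8}$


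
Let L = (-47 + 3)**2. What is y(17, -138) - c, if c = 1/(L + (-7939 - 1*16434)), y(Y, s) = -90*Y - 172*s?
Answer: 498236023/22437 ≈ 22206.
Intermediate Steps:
y(Y, s) = -172*s - 90*Y
L = 1936 (L = (-44)**2 = 1936)
c = -1/22437 (c = 1/(1936 + (-7939 - 1*16434)) = 1/(1936 + (-7939 - 16434)) = 1/(1936 - 24373) = 1/(-22437) = -1/22437 ≈ -4.4569e-5)
y(17, -138) - c = (-172*(-138) - 90*17) - 1*(-1/22437) = (23736 - 1530) + 1/22437 = 22206 + 1/22437 = 498236023/22437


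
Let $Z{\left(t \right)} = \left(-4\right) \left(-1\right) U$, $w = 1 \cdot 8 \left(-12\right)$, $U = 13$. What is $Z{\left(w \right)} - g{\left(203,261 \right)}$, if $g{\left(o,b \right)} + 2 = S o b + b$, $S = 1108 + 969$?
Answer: $-110045898$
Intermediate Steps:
$w = -96$ ($w = 8 \left(-12\right) = -96$)
$S = 2077$
$g{\left(o,b \right)} = -2 + b + 2077 b o$ ($g{\left(o,b \right)} = -2 + \left(2077 o b + b\right) = -2 + \left(2077 b o + b\right) = -2 + \left(b + 2077 b o\right) = -2 + b + 2077 b o$)
$Z{\left(t \right)} = 52$ ($Z{\left(t \right)} = \left(-4\right) \left(-1\right) 13 = 4 \cdot 13 = 52$)
$Z{\left(w \right)} - g{\left(203,261 \right)} = 52 - \left(-2 + 261 + 2077 \cdot 261 \cdot 203\right) = 52 - \left(-2 + 261 + 110045691\right) = 52 - 110045950 = -110045898$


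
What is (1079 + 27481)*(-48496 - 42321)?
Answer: -2593733520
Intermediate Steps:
(1079 + 27481)*(-48496 - 42321) = 28560*(-90817) = -2593733520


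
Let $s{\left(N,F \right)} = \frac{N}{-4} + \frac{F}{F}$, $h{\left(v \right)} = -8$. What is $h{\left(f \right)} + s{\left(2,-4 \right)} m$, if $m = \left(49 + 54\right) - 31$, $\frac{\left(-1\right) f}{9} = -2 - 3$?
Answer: $28$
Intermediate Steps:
$f = 45$ ($f = - 9 \left(-2 - 3\right) = \left(-9\right) \left(-5\right) = 45$)
$m = 72$ ($m = 103 - 31 = 72$)
$s{\left(N,F \right)} = 1 - \frac{N}{4}$ ($s{\left(N,F \right)} = N \left(- \frac{1}{4}\right) + 1 = - \frac{N}{4} + 1 = 1 - \frac{N}{4}$)
$h{\left(f \right)} + s{\left(2,-4 \right)} m = -8 + \left(1 - \frac{1}{2}\right) 72 = -8 + \frac{1}{2} \cdot 72 = -8 + 36 = 28$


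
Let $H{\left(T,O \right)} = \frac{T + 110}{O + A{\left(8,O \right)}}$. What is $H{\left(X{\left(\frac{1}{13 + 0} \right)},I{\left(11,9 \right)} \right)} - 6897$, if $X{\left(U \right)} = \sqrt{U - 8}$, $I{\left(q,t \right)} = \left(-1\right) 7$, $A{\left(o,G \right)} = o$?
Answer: $-6787 + \frac{i \sqrt{1339}}{13} \approx -6787.0 + 2.8148 i$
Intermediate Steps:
$I{\left(q,t \right)} = -7$
$X{\left(U \right)} = \sqrt{-8 + U}$
$H{\left(T,O \right)} = \frac{110 + T}{8 + O}$ ($H{\left(T,O \right)} = \frac{T + 110}{O + 8} = \frac{110 + T}{8 + O}$)
$H{\left(X{\left(\frac{1}{13 + 0} \right)},I{\left(11,9 \right)} \right)} - 6897 = \frac{110 + \sqrt{-8 + \frac{1}{13 + 0}}}{8 - 7} - 6897 = \frac{110 + \sqrt{-8 + \frac{1}{13}}}{1} - 6897 = 1 \left(110 + \sqrt{-8 + \frac{1}{13}}\right) - 6897 = 1 \left(110 + \sqrt{- \frac{103}{13}}\right) - 6897 = 1 \left(110 + \frac{i \sqrt{1339}}{13}\right) - 6897 = \left(110 + \frac{i \sqrt{1339}}{13}\right) - 6897 = -6787 + \frac{i \sqrt{1339}}{13}$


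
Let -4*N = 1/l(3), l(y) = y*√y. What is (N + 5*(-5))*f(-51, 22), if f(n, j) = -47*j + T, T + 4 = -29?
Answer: 26675 + 1067*√3/36 ≈ 26726.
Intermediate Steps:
T = -33 (T = -4 - 29 = -33)
l(y) = y^(3/2)
f(n, j) = -33 - 47*j (f(n, j) = -47*j - 33 = -33 - 47*j)
N = -√3/36 (N = -√3/9/4 = -√3/36 ≈ -0.048113)
(N + 5*(-5))*f(-51, 22) = (-√3/36 + 5*(-5))*(-33 - 47*22) = (-√3/36 - 25)*(-33 - 1034) = (-25 - √3/36)*(-1067) = 26675 + 1067*√3/36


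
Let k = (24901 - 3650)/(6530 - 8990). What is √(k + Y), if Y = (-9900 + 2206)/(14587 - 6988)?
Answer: I*√93682462292085/3115590 ≈ 3.1066*I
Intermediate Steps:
Y = -7694/7599 ≈ -1.0125
k = -21251/2460 (k = 21251/(-2460) = 21251*(-1/2460) = -21251/2460 ≈ -8.6386)
√(k + Y) = √(-21251/2460 - 7694/7599) = √(-60137863/6231180) = I*√93682462292085/3115590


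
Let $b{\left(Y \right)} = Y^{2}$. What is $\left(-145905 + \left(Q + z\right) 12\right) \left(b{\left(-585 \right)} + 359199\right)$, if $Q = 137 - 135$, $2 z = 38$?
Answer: $-102164509872$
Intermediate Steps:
$z = 19$ ($z = \frac{1}{2} \cdot 38 = 19$)
$Q = 2$
$\left(-145905 + \left(Q + z\right) 12\right) \left(b{\left(-585 \right)} + 359199\right) = \left(-145905 + \left(2 + 19\right) 12\right) \left(\left(-585\right)^{2} + 359199\right) = \left(-145905 + 21 \cdot 12\right) \left(342225 + 359199\right) = \left(-145905 + 252\right) 701424 = \left(-145653\right) 701424 = -102164509872$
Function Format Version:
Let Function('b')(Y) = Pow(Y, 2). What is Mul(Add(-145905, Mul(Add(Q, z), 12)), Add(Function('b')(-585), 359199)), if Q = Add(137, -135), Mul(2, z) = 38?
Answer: -102164509872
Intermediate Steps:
z = 19 (z = Mul(Rational(1, 2), 38) = 19)
Q = 2
Mul(Add(-145905, Mul(Add(Q, z), 12)), Add(Function('b')(-585), 359199)) = Mul(Add(-145905, Mul(Add(2, 19), 12)), Add(Pow(-585, 2), 359199)) = Mul(Add(-145905, Mul(21, 12)), Add(342225, 359199)) = Mul(Add(-145905, 252), 701424) = Mul(-145653, 701424) = -102164509872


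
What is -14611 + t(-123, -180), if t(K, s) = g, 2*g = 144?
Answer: -14539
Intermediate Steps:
g = 72 (g = (1/2)*144 = 72)
t(K, s) = 72
-14611 + t(-123, -180) = -14611 + 72 = -14539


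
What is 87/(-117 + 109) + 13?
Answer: 17/8 ≈ 2.1250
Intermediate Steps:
87/(-117 + 109) + 13 = 87/(-8) + 13 = 87*(-⅛) + 13 = -87/8 + 13 = 17/8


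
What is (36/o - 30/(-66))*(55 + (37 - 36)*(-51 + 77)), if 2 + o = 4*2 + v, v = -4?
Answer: 16443/11 ≈ 1494.8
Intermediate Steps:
o = 2 (o = -2 + (4*2 - 4) = -2 + (8 - 4) = -2 + 4 = 2)
(36/o - 30/(-66))*(55 + (37 - 36)*(-51 + 77)) = (36/2 - 30/(-66))*(55 + (37 - 36)*(-51 + 77)) = (36*(½) - 30*(-1/66))*(55 + 1*26) = (18 + 5/11)*(55 + 26) = (203/11)*81 = 16443/11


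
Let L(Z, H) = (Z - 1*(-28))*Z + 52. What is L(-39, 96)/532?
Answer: 481/532 ≈ 0.90414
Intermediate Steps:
L(Z, H) = 52 + Z*(28 + Z) (L(Z, H) = (Z + 28)*Z + 52 = (28 + Z)*Z + 52 = Z*(28 + Z) + 52 = 52 + Z*(28 + Z))
L(-39, 96)/532 = (52 + (-39)² + 28*(-39))/532 = (52 + 1521 - 1092)*(1/532) = 481*(1/532) = 481/532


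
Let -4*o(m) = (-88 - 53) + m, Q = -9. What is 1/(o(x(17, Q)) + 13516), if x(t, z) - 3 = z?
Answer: 4/54211 ≈ 7.3786e-5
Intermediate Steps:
x(t, z) = 3 + z
o(m) = 141/4 - m/4 (o(m) = -((-88 - 53) + m)/4 = -(-141 + m)/4 = 141/4 - m/4)
1/(o(x(17, Q)) + 13516) = 1/((141/4 - (3 - 9)/4) + 13516) = 1/((141/4 - ¼*(-6)) + 13516) = 1/((141/4 + 3/2) + 13516) = 1/(147/4 + 13516) = 1/(54211/4) = 4/54211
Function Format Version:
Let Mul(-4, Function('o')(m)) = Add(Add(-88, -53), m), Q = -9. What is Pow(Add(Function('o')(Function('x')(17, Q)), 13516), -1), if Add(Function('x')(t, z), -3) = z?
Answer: Rational(4, 54211) ≈ 7.3786e-5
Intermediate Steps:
Function('x')(t, z) = Add(3, z)
Function('o')(m) = Add(Rational(141, 4), Mul(Rational(-1, 4), m)) (Function('o')(m) = Mul(Rational(-1, 4), Add(Add(-88, -53), m)) = Mul(Rational(-1, 4), Add(-141, m)) = Add(Rational(141, 4), Mul(Rational(-1, 4), m)))
Pow(Add(Function('o')(Function('x')(17, Q)), 13516), -1) = Pow(Add(Add(Rational(141, 4), Mul(Rational(-1, 4), Add(3, -9))), 13516), -1) = Pow(Add(Add(Rational(141, 4), Mul(Rational(-1, 4), -6)), 13516), -1) = Pow(Add(Add(Rational(141, 4), Rational(3, 2)), 13516), -1) = Pow(Add(Rational(147, 4), 13516), -1) = Pow(Rational(54211, 4), -1) = Rational(4, 54211)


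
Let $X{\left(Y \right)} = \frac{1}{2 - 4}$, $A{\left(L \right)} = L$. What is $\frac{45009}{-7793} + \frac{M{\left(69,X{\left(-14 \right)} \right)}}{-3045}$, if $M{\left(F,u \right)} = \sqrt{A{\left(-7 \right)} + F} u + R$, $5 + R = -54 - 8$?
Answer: $- \frac{136530274}{23729685} + \frac{\sqrt{62}}{6090} \approx -5.7523$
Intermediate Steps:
$R = -67$ ($R = -5 - 62 = -67$)
$X{\left(Y \right)} = - \frac{1}{2}$ ($X{\left(Y \right)} = \frac{1}{-2} = - \frac{1}{2}$)
$M{\left(F,u \right)} = -67 + u \sqrt{-7 + F}$ ($M{\left(F,u \right)} = \sqrt{-7 + F} u - 67 = u \sqrt{-7 + F} - 67 = -67 + u \sqrt{-7 + F}$)
$\frac{45009}{-7793} + \frac{M{\left(69,X{\left(-14 \right)} \right)}}{-3045} = \frac{45009}{-7793} + \frac{-67 - \frac{\sqrt{-7 + 69}}{2}}{-3045} = 45009 \left(- \frac{1}{7793}\right) + \left(-67 - \frac{\sqrt{62}}{2}\right) \left(- \frac{1}{3045}\right) = - \frac{45009}{7793} + \left(\frac{67}{3045} + \frac{\sqrt{62}}{6090}\right) = - \frac{136530274}{23729685} + \frac{\sqrt{62}}{6090}$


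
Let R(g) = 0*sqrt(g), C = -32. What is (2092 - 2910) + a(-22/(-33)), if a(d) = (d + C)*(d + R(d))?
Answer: -7550/9 ≈ -838.89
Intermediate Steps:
R(g) = 0
a(d) = d*(-32 + d) (a(d) = (d - 32)*(d + 0) = (-32 + d)*d = d*(-32 + d))
(2092 - 2910) + a(-22/(-33)) = (2092 - 2910) + (-22/(-33))*(-32 - 22/(-33)) = -818 + (-22*(-1/33))*(-32 - 22*(-1/33)) = -818 + 2*(-32 + 2/3)/3 = -818 + (2/3)*(-94/3) = -818 - 188/9 = -7550/9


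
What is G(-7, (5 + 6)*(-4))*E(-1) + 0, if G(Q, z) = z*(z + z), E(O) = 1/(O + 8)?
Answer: 3872/7 ≈ 553.14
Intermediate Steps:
E(O) = 1/(8 + O)
G(Q, z) = 2*z² (G(Q, z) = z*(2*z) = 2*z²)
G(-7, (5 + 6)*(-4))*E(-1) + 0 = (2*((5 + 6)*(-4))²)/(8 - 1) + 0 = (2*(11*(-4))²)/7 + 0 = (2*(-44)²)*(⅐) + 0 = (2*1936)*(⅐) + 0 = 3872*(⅐) + 0 = 3872/7 + 0 = 3872/7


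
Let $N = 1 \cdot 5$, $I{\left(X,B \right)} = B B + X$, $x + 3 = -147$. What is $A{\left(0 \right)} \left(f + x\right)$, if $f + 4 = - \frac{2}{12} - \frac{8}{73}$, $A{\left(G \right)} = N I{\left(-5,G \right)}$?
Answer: $\frac{1689325}{438} \approx 3856.9$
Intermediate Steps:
$x = -150$ ($x = -3 - 147 = -150$)
$I{\left(X,B \right)} = X + B^{2}$ ($I{\left(X,B \right)} = B^{2} + X = X + B^{2}$)
$N = 5$
$A{\left(G \right)} = -25 + 5 G^{2}$ ($A{\left(G \right)} = 5 \left(-5 + G^{2}\right) = -25 + 5 G^{2}$)
$f = - \frac{1873}{438}$ ($f = -4 - \left(\frac{1}{6} + \frac{8}{73}\right) = -4 - \frac{121}{438} = - \frac{1873}{438} \approx -4.2763$)
$A{\left(0 \right)} \left(f + x\right) = \left(-25 + 5 \cdot 0^{2}\right) \left(- \frac{1873}{438} - 150\right) = \left(-25 + 5 \cdot 0\right) \left(- \frac{67573}{438}\right) = \left(-25 + 0\right) \left(- \frac{67573}{438}\right) = \left(-25\right) \left(- \frac{67573}{438}\right) = \frac{1689325}{438}$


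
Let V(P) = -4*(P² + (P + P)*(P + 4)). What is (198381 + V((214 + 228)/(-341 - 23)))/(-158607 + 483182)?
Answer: 9721706/15904175 ≈ 0.61127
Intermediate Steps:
V(P) = -4*P² - 8*P*(4 + P) (V(P) = -4*(P² + (2*P)*(4 + P)) = -4*(P² + 2*P*(4 + P)) = -4*P² - 8*P*(4 + P))
(198381 + V((214 + 228)/(-341 - 23)))/(-158607 + 483182) = (198381 - 4*(214 + 228)/(-341 - 23)*(8 + 3*((214 + 228)/(-341 - 23))))/(-158607 + 483182) = (198381 - 4*442/(-364)*(8 + 3*(442/(-364))))/324575 = (198381 - 4*442*(-1/364)*(8 + 3*(442*(-1/364))))*(1/324575) = (198381 - 4*(-17/14)*(8 + 3*(-17/14)))*(1/324575) = (198381 - 4*(-17/14)*(8 - 51/14))*(1/324575) = (198381 - 4*(-17/14)*61/14)*(1/324575) = (198381 + 1037/49)*(1/324575) = (9721706/49)*(1/324575) = 9721706/15904175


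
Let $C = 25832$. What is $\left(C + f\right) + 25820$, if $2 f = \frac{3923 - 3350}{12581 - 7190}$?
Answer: $\frac{185637479}{3594} \approx 51652.0$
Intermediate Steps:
$f = \frac{191}{3594}$ ($f = \frac{\left(3923 - 3350\right) \frac{1}{12581 - 7190}}{2} = \frac{573 \cdot \frac{1}{5391}}{2} = \frac{1}{2} \cdot \frac{191}{1797} = \frac{191}{3594} \approx 0.053144$)
$\left(C + f\right) + 25820 = \left(25832 + \frac{191}{3594}\right) + 25820 = \frac{92840399}{3594} + 25820 = \frac{185637479}{3594}$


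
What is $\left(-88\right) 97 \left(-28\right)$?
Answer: $239008$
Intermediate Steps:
$\left(-88\right) 97 \left(-28\right) = \left(-8536\right) \left(-28\right) = 239008$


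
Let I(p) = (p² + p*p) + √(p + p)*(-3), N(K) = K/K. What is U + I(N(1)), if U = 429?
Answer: 431 - 3*√2 ≈ 426.76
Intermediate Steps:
N(K) = 1
I(p) = 2*p² - 3*√2*√p (I(p) = (p² + p²) + √(2*p)*(-3) = 2*p² + (√2*√p)*(-3) = 2*p² - 3*√2*√p)
U + I(N(1)) = 429 + (2*1² - 3*√2*√1) = 429 + (2*1 - 3*√2*1) = 429 + (2 - 3*√2) = 431 - 3*√2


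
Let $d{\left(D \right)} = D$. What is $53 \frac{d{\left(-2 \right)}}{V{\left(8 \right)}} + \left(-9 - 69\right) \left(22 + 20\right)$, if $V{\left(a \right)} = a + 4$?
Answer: $- \frac{19709}{6} \approx -3284.8$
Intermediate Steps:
$V{\left(a \right)} = 4 + a$
$53 \frac{d{\left(-2 \right)}}{V{\left(8 \right)}} + \left(-9 - 69\right) \left(22 + 20\right) = 53 \left(- \frac{2}{4 + 8}\right) + \left(-9 - 69\right) \left(22 + 20\right) = 53 \left(- \frac{2}{12}\right) - 3276 = 53 \left(\left(-2\right) \frac{1}{12}\right) - 3276 = 53 \left(- \frac{1}{6}\right) - 3276 = - \frac{53}{6} - 3276 = - \frac{19709}{6}$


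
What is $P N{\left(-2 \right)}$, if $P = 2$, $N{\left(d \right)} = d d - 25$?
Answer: $-42$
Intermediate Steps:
$N{\left(d \right)} = -25 + d^{2}$ ($N{\left(d \right)} = d^{2} - 25 = -25 + d^{2}$)
$P N{\left(-2 \right)} = 2 \left(-25 + \left(-2\right)^{2}\right) = 2 \left(-25 + 4\right) = 2 \left(-21\right) = -42$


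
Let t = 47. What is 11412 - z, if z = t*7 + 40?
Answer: 11043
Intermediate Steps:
z = 369 (z = 47*7 + 40 = 329 + 40 = 369)
11412 - z = 11412 - 1*369 = 11412 - 369 = 11043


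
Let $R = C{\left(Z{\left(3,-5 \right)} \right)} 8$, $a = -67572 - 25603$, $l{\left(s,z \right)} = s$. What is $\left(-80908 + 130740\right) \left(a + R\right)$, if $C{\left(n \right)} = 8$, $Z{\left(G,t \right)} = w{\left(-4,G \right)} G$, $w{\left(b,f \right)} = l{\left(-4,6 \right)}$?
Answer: $-4639907352$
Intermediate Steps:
$w{\left(b,f \right)} = -4$
$a = -93175$
$Z{\left(G,t \right)} = - 4 G$
$R = 64$ ($R = 8 \cdot 8 = 64$)
$\left(-80908 + 130740\right) \left(a + R\right) = \left(-80908 + 130740\right) \left(-93175 + 64\right) = 49832 \left(-93111\right) = -4639907352$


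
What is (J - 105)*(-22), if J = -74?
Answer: 3938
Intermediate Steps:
(J - 105)*(-22) = (-74 - 105)*(-22) = -179*(-22) = 3938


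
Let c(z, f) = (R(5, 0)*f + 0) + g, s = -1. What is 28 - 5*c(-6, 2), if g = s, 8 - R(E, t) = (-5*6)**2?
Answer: 8953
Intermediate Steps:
R(E, t) = -892 (R(E, t) = 8 - (-5*6)**2 = 8 - 1*(-30)**2 = 8 - 1*900 = 8 - 900 = -892)
g = -1
c(z, f) = -1 - 892*f (c(z, f) = (-892*f + 0) - 1 = -892*f - 1 = -1 - 892*f)
28 - 5*c(-6, 2) = 28 - 5*(-1 - 892*2) = 28 - 5*(-1 - 1784) = 28 - 5*(-1785) = 28 + 8925 = 8953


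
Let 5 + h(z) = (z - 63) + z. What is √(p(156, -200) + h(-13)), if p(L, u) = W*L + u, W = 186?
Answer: √28722 ≈ 169.48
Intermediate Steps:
p(L, u) = u + 186*L (p(L, u) = 186*L + u = u + 186*L)
h(z) = -68 + 2*z (h(z) = -5 + ((z - 63) + z) = -5 + ((-63 + z) + z) = -5 + (-63 + 2*z) = -68 + 2*z)
√(p(156, -200) + h(-13)) = √((-200 + 186*156) + (-68 + 2*(-13))) = √((-200 + 29016) + (-68 - 26)) = √(28816 - 94) = √28722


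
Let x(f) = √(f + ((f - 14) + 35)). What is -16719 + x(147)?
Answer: -16719 + 3*√35 ≈ -16701.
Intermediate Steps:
x(f) = √(21 + 2*f) (x(f) = √(f + ((-14 + f) + 35)) = √(f + (21 + f)) = √(21 + 2*f))
-16719 + x(147) = -16719 + √(21 + 2*147) = -16719 + √(21 + 294) = -16719 + √315 = -16719 + 3*√35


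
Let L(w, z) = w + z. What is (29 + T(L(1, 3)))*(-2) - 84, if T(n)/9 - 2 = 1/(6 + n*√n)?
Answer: -1255/7 ≈ -179.29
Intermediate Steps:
T(n) = 18 + 9/(6 + n^(3/2)) (T(n) = 18 + 9/(6 + n*√n) = 18 + 9/(6 + n^(3/2)))
(29 + T(L(1, 3)))*(-2) - 84 = (29 + 9*(13 + 2*(1 + 3)^(3/2))/(6 + (1 + 3)^(3/2)))*(-2) - 84 = (29 + 9*(13 + 2*4^(3/2))/(6 + 4^(3/2)))*(-2) - 84 = (29 + 9*(13 + 2*8)/(6 + 8))*(-2) - 84 = (29 + 9*(13 + 16)/14)*(-2) - 84 = (29 + 9*(1/14)*29)*(-2) - 84 = (29 + 261/14)*(-2) - 84 = (667/14)*(-2) - 84 = -667/7 - 84 = -1255/7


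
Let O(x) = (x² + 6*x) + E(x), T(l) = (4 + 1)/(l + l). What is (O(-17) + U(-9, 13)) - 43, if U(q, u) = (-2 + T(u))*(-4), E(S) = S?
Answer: 1745/13 ≈ 134.23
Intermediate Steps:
T(l) = 5/(2*l) (T(l) = 5/((2*l)) = 5*(1/(2*l)) = 5/(2*l))
U(q, u) = 8 - 10/u (U(q, u) = (-2 + 5/(2*u))*(-4) = 8 - 10/u)
O(x) = x² + 7*x (O(x) = (x² + 6*x) + x = x² + 7*x)
(O(-17) + U(-9, 13)) - 43 = (-17*(7 - 17) + (8 - 10/13)) - 43 = (-17*(-10) + (8 - 10*1/13)) - 43 = (170 + (8 - 10/13)) - 43 = (170 + 94/13) - 43 = 2304/13 - 43 = 1745/13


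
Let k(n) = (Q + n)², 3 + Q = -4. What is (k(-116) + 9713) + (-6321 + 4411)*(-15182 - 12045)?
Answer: 52028412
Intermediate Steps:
Q = -7 (Q = -3 - 4 = -7)
k(n) = (-7 + n)²
(k(-116) + 9713) + (-6321 + 4411)*(-15182 - 12045) = ((-7 - 116)² + 9713) + (-6321 + 4411)*(-15182 - 12045) = ((-123)² + 9713) - 1910*(-27227) = (15129 + 9713) + 52003570 = 24842 + 52003570 = 52028412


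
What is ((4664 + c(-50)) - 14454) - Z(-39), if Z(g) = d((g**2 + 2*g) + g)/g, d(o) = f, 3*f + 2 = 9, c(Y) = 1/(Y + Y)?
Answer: -114542417/11700 ≈ -9790.0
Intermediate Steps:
c(Y) = 1/(2*Y)
f = 7/3 (f = -2/3 + (1/3)*9 = -2/3 + 3 = 7/3 ≈ 2.3333)
d(o) = 7/3
Z(g) = 7/(3*g)
((4664 + c(-50)) - 14454) - Z(-39) = ((4664 + (1/2)/(-50)) - 14454) - 7/(3*(-39)) = ((4664 + (1/2)*(-1/50)) - 14454) - 7*(-1)/(3*39) = ((4664 - 1/100) - 14454) - 1*(-7/117) = (466399/100 - 14454) + 7/117 = -979001/100 + 7/117 = -114542417/11700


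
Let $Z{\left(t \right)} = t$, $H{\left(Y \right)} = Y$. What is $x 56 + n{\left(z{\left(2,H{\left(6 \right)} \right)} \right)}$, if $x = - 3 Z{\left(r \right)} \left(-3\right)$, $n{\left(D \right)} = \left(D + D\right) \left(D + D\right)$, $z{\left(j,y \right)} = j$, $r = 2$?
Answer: $1024$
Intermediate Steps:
$n{\left(D \right)} = 4 D^{2}$ ($n{\left(D \right)} = 2 D 2 D = 4 D^{2}$)
$x = 18$ ($x = \left(-3\right) 2 \left(-3\right) = \left(-6\right) \left(-3\right) = 18$)
$x 56 + n{\left(z{\left(2,H{\left(6 \right)} \right)} \right)} = 18 \cdot 56 + 4 \cdot 2^{2} = 1008 + 4 \cdot 4 = 1008 + 16 = 1024$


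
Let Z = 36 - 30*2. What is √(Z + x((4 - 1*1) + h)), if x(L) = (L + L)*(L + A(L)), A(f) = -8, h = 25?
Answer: 2*√274 ≈ 33.106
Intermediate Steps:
x(L) = 2*L*(-8 + L) (x(L) = (L + L)*(L - 8) = (2*L)*(-8 + L) = 2*L*(-8 + L))
Z = -24 (Z = 36 - 60 = -24)
√(Z + x((4 - 1*1) + h)) = √(-24 + 2*((4 - 1*1) + 25)*(-8 + ((4 - 1*1) + 25))) = √(-24 + 2*((4 - 1) + 25)*(-8 + ((4 - 1) + 25))) = √(-24 + 2*(3 + 25)*(-8 + (3 + 25))) = √(-24 + 2*28*(-8 + 28)) = √(-24 + 2*28*20) = √(-24 + 1120) = √1096 = 2*√274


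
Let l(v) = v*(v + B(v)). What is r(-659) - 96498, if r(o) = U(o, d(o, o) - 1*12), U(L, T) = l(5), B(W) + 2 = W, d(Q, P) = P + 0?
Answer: -96458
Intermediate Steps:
d(Q, P) = P
B(W) = -2 + W
l(v) = v*(-2 + 2*v) (l(v) = v*(v + (-2 + v)) = v*(-2 + 2*v))
U(L, T) = 40 (U(L, T) = 2*5*(-1 + 5) = 2*5*4 = 40)
r(o) = 40
r(-659) - 96498 = 40 - 96498 = -96458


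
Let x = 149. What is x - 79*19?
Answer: -1352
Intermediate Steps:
x - 79*19 = 149 - 79*19 = 149 - 1501 = -1352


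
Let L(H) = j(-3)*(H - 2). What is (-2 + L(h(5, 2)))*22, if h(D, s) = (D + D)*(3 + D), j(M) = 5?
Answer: 8536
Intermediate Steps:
h(D, s) = 2*D*(3 + D) (h(D, s) = (2*D)*(3 + D) = 2*D*(3 + D))
L(H) = -10 + 5*H (L(H) = 5*(H - 2) = 5*(-2 + H) = -10 + 5*H)
(-2 + L(h(5, 2)))*22 = (-2 + (-10 + 5*(2*5*(3 + 5))))*22 = (-2 + (-10 + 5*(2*5*8)))*22 = (-2 + (-10 + 5*80))*22 = (-2 + (-10 + 400))*22 = (-2 + 390)*22 = 388*22 = 8536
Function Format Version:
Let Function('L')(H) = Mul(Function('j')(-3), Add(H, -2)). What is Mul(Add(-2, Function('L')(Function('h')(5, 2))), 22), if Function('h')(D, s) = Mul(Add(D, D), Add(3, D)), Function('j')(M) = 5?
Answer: 8536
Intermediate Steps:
Function('h')(D, s) = Mul(2, D, Add(3, D)) (Function('h')(D, s) = Mul(Mul(2, D), Add(3, D)) = Mul(2, D, Add(3, D)))
Function('L')(H) = Add(-10, Mul(5, H)) (Function('L')(H) = Mul(5, Add(H, -2)) = Mul(5, Add(-2, H)) = Add(-10, Mul(5, H)))
Mul(Add(-2, Function('L')(Function('h')(5, 2))), 22) = Mul(Add(-2, Add(-10, Mul(5, Mul(2, 5, Add(3, 5))))), 22) = Mul(Add(-2, Add(-10, Mul(5, Mul(2, 5, 8)))), 22) = Mul(Add(-2, Add(-10, Mul(5, 80))), 22) = Mul(Add(-2, Add(-10, 400)), 22) = Mul(Add(-2, 390), 22) = Mul(388, 22) = 8536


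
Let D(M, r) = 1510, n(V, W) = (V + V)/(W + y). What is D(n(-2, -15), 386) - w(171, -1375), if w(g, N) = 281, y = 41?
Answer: 1229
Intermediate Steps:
n(V, W) = 2*V/(41 + W) (n(V, W) = (V + V)/(W + 41) = (2*V)/(41 + W) = 2*V/(41 + W))
D(n(-2, -15), 386) - w(171, -1375) = 1510 - 1*281 = 1510 - 281 = 1229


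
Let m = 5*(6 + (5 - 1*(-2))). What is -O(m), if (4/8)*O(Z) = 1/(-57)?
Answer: 2/57 ≈ 0.035088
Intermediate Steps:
m = 65 (m = 5*(6 + (5 + 2)) = 5*(6 + 7) = 5*13 = 65)
O(Z) = -2/57 (O(Z) = 2/(-57) = 2*(-1/57) = -2/57)
-O(m) = -1*(-2/57) = 2/57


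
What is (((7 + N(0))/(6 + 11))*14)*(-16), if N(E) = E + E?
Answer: -1568/17 ≈ -92.235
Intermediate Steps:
N(E) = 2*E
(((7 + N(0))/(6 + 11))*14)*(-16) = (((7 + 2*0)/(6 + 11))*14)*(-16) = (((7 + 0)/17)*14)*(-16) = ((7*(1/17))*14)*(-16) = ((7/17)*14)*(-16) = (98/17)*(-16) = -1568/17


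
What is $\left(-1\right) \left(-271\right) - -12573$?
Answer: $12844$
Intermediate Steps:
$\left(-1\right) \left(-271\right) - -12573 = 271 + 12573 = 12844$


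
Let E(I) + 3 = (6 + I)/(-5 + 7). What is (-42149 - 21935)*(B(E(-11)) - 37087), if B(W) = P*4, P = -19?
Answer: 2381553692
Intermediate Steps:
E(I) = I/2 (E(I) = -3 + (6 + I)/(-5 + 7) = -3 + (6 + I)/2 = -3 + (6 + I)*(1/2) = -3 + (3 + I/2) = I/2)
B(W) = -76 (B(W) = -19*4 = -76)
(-42149 - 21935)*(B(E(-11)) - 37087) = (-42149 - 21935)*(-76 - 37087) = -64084*(-37163) = 2381553692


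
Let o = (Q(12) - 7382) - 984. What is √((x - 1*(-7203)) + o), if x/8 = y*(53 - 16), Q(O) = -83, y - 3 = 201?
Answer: √59138 ≈ 243.18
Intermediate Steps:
y = 204 (y = 3 + 201 = 204)
x = 60384 (x = 8*(204*(53 - 16)) = 8*(204*37) = 8*7548 = 60384)
o = -8449 (o = (-83 - 7382) - 984 = -7465 - 984 = -8449)
√((x - 1*(-7203)) + o) = √((60384 - 1*(-7203)) - 8449) = √((60384 + 7203) - 8449) = √(67587 - 8449) = √59138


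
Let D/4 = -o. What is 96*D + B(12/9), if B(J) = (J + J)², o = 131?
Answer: -452672/9 ≈ -50297.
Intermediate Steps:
D = -524 (D = 4*(-1*131) = 4*(-131) = -524)
B(J) = 4*J² (B(J) = (2*J)² = 4*J²)
96*D + B(12/9) = 96*(-524) + 4*(12/9)² = -50304 + 4*(12*(⅑))² = -50304 + 4*(4/3)² = -50304 + 4*(16/9) = -50304 + 64/9 = -452672/9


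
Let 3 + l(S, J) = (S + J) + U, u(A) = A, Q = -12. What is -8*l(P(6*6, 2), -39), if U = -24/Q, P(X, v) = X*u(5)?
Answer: -1120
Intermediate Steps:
P(X, v) = 5*X (P(X, v) = X*5 = 5*X)
U = 2 (U = -24/(-12) = -24*(-1/12) = 2)
l(S, J) = -1 + J + S (l(S, J) = -3 + ((S + J) + 2) = -3 + ((J + S) + 2) = -3 + (2 + J + S) = -1 + J + S)
-8*l(P(6*6, 2), -39) = -8*(-1 - 39 + 5*(6*6)) = -8*(-1 - 39 + 5*36) = -8*(-1 - 39 + 180) = -8*140 = -1120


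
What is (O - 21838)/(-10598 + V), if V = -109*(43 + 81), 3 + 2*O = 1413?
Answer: 21133/24114 ≈ 0.87638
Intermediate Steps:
O = 705 (O = -3/2 + (1/2)*1413 = -3/2 + 1413/2 = 705)
V = -13516 (V = -109*124 = -13516)
(O - 21838)/(-10598 + V) = (705 - 21838)/(-10598 - 13516) = -21133/(-24114) = -21133*(-1/24114) = 21133/24114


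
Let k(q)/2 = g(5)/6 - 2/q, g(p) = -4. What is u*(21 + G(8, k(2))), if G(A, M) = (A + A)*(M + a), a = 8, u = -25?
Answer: -7175/3 ≈ -2391.7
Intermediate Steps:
k(q) = -4/3 - 4/q (k(q) = 2*(-4/6 - 2/q) = 2*(-4*⅙ - 2/q) = 2*(-⅔ - 2/q) = -4/3 - 4/q)
G(A, M) = 2*A*(8 + M) (G(A, M) = (A + A)*(M + 8) = (2*A)*(8 + M) = 2*A*(8 + M))
u*(21 + G(8, k(2))) = -25*(21 + 2*8*(8 + (-4/3 - 4/2))) = -25*(21 + 2*8*(8 + (-4/3 - 4*½))) = -25*(21 + 2*8*(8 + (-4/3 - 2))) = -25*(21 + 2*8*(8 - 10/3)) = -25*(21 + 2*8*(14/3)) = -25*(21 + 224/3) = -25*287/3 = -7175/3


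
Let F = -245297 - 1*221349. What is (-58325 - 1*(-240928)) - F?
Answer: 649249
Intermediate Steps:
F = -466646 (F = -245297 - 221349 = -466646)
(-58325 - 1*(-240928)) - F = (-58325 - 1*(-240928)) - 1*(-466646) = (-58325 + 240928) + 466646 = 182603 + 466646 = 649249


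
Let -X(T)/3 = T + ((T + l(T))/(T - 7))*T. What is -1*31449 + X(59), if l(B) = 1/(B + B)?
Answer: -3309993/104 ≈ -31827.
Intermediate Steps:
l(B) = 1/(2*B)
X(T) = -3*T - 3*T*(T + 1/(2*T))/(-7 + T) (X(T) = -3*(T + ((T + 1/(2*T))/(T - 7))*T) = -3*(T + ((T + 1/(2*T))/(-7 + T))*T) = -3*(T + T*(T + 1/(2*T))/(-7 + T)) = -3*T - 3*T*(T + 1/(2*T))/(-7 + T))
-1*31449 + X(59) = -1*31449 + 3*(-1 - 4*59**2 + 14*59)/(2*(-7 + 59)) = -31449 + (3/2)*(-1 - 4*3481 + 826)/52 = -31449 + (3/2)*(1/52)*(-1 - 13924 + 826) = -31449 + (3/2)*(1/52)*(-13099) = -31449 - 39297/104 = -3309993/104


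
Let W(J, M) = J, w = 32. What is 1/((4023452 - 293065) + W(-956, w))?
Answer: 1/3729431 ≈ 2.6814e-7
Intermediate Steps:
1/((4023452 - 293065) + W(-956, w)) = 1/((4023452 - 293065) - 956) = 1/(3730387 - 956) = 1/3729431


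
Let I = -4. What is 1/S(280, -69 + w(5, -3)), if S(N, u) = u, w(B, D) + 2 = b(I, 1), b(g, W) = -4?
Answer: -1/75 ≈ -0.013333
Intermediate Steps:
w(B, D) = -6 (w(B, D) = -2 - 4 = -6)
1/S(280, -69 + w(5, -3)) = 1/(-69 - 6) = 1/(-75) = -1/75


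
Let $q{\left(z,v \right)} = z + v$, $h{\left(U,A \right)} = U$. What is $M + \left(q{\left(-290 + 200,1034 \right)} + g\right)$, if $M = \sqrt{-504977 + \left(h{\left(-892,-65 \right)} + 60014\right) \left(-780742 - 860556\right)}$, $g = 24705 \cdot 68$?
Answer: $1680884 + 39 i \sqrt{63798373} \approx 1.6809 \cdot 10^{6} + 3.1151 \cdot 10^{5} i$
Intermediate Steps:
$g = 1679940$
$q{\left(z,v \right)} = v + z$
$M = 39 i \sqrt{63798373}$ ($M = \sqrt{-504977 + \left(-892 + 60014\right) \left(-780742 - 860556\right)} = \sqrt{-504977 + 59122 \left(-1641298\right)} = \sqrt{-504977 - 97036820356} = \sqrt{-97037325333} = 39 i \sqrt{63798373} \approx 3.1151 \cdot 10^{5} i$)
$M + \left(q{\left(-290 + 200,1034 \right)} + g\right) = 39 i \sqrt{63798373} + \left(\left(1034 + \left(-290 + 200\right)\right) + 1679940\right) = 39 i \sqrt{63798373} + \left(\left(1034 - 90\right) + 1679940\right) = 39 i \sqrt{63798373} + \left(944 + 1679940\right) = 39 i \sqrt{63798373} + 1680884 = 1680884 + 39 i \sqrt{63798373}$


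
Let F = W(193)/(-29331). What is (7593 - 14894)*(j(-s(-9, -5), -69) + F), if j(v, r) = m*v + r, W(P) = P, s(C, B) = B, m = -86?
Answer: 106860078962/29331 ≈ 3.6432e+6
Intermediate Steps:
F = -193/29331 (F = 193/(-29331) = 193*(-1/29331) = -193/29331 ≈ -0.0065801)
j(v, r) = r - 86*v (j(v, r) = -86*v + r = r - 86*v)
(7593 - 14894)*(j(-s(-9, -5), -69) + F) = (7593 - 14894)*((-69 - (-86)*(-5)) - 193/29331) = -7301*((-69 - 86*5) - 193/29331) = -7301*((-69 - 430) - 193/29331) = -7301*(-499 - 193/29331) = -7301*(-14636362/29331) = 106860078962/29331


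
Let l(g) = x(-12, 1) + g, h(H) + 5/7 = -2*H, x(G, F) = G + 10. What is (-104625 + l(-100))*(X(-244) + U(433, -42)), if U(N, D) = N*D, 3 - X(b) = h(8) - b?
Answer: 1928053992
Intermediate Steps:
x(G, F) = 10 + G
h(H) = -5/7 - 2*H
X(b) = 138/7 + b (X(b) = 3 - ((-5/7 - 2*8) - b) = 3 - ((-5/7 - 16) - b) = 3 - (-117/7 - b) = 3 + (117/7 + b) = 138/7 + b)
U(N, D) = D*N
l(g) = -2 + g (l(g) = (10 - 12) + g = -2 + g)
(-104625 + l(-100))*(X(-244) + U(433, -42)) = (-104625 + (-2 - 100))*((138/7 - 244) - 42*433) = (-104625 - 102)*(-1570/7 - 18186) = -104727*(-128872/7) = 1928053992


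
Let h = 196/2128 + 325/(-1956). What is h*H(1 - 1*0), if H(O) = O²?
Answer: -688/9291 ≈ -0.074050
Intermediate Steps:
h = -688/9291 (h = 196*(1/2128) + 325*(-1/1956) = 7/76 - 325/1956 = -688/9291 ≈ -0.074050)
h*H(1 - 1*0) = -688*(1 - 1*0)²/9291 = -688*(1 + 0)²/9291 = -688/9291*1² = -688/9291*1 = -688/9291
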